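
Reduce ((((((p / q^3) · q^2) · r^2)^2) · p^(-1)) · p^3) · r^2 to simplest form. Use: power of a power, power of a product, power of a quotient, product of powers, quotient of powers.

p^4q^(-2)r^6

((((((p / q^3) · q^2) · r^2)^2) · p^(-1)) · p^3) · r^2
= ((((((p / q^3) · q^2)^2) · ((r^2)^2)) · p^(-1)) · p^3) · r^2    [power of a product]
= ((((((p / q^3)^2) · ((q^2)^2)) · ((r^2)^2)) · p^(-1)) · p^3) · r^2    [power of a product]
= ((((((p^2) / ((q^3)^2)) · ((q^2)^2)) · ((r^2)^2)) · p^(-1)) · p^3) · r^2    [power of a quotient]
= (((((p^2 / q^6) · ((q^2)^2)) · ((r^2)^2)) · p^(-1)) · p^3) · r^2    [power of a power]
= (((((p^2 / q^6) · q^4) · ((r^2)^2)) · p^(-1)) · p^3) · r^2    [power of a power]
= (((((p^2 / q^6) · q^4) · r^4) · p^(-1)) · p^3) · r^2    [power of a power]
= p^4q^(-2)r^6    [quotient of powers; product of powers]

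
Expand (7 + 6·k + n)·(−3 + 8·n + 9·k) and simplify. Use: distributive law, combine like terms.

(7 + 6·k + n)·(−3 + 8·n + 9·k)
= −21 + 56·n + 63·k − 18·k + 48·k·n + 54·k² − 3·n + 8·n² + 9·k·n    [distributive law]
= −21 + 53·n + 45·k + 57·k·n + 54·k² + 8·n²    [combine like terms]

−21 + 53·n + 45·k + 57·k·n + 54·k² + 8·n²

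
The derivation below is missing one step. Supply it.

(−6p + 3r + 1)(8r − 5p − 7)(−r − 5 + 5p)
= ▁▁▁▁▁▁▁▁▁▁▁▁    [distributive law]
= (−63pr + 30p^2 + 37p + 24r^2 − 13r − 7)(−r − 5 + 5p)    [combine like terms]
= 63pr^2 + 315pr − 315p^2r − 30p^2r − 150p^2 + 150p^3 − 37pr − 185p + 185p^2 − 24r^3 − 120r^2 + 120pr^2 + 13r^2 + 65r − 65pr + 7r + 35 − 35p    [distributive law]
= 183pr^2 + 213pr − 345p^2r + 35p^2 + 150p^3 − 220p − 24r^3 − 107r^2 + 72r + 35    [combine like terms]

By distributive law:

(−48pr + 30p^2 + 42p + 24r^2 − 15pr − 21r + 8r − 5p − 7)(−r − 5 + 5p)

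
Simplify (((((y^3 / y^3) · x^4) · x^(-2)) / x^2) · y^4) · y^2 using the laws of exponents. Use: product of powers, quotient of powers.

(((((y^3 / y^3) · x^4) · x^(-2)) / x^2) · y^4) · y^2
= ((((y^0 · x^4) · x^(-2)) / x^2) · y^4) · y^2    [quotient of powers]
= y^6    [quotient of powers; product of powers]

y^6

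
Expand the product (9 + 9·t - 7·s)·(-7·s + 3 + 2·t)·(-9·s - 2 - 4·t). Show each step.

(9 + 9·t - 7·s)·(-7·s + 3 + 2·t)·(-9·s - 2 - 4·t)
= (-63·s + 27 + 18·t - 63·s·t + 27·t + 18·t^2 + 49·s^2 - 21·s - 14·s·t)·(-9·s - 2 - 4·t)    [distributive law]
= (-84·s + 27 + 45·t - 77·s·t + 18·t^2 + 49·s^2)·(-9·s - 2 - 4·t)    [combine like terms]
= 756·s^2 + 168·s + 336·s·t - 243·s - 54 - 108·t - 405·s·t - 90·t - 180·t^2 + 693·s^2·t + 154·s·t + 308·s·t^2 - 162·s·t^2 - 36·t^2 - 72·t^3 - 441·s^3 - 98·s^2 - 196·s^2·t    [distributive law]
= 658·s^2 - 75·s + 85·s·t - 54 - 198·t - 216·t^2 + 497·s^2·t + 146·s·t^2 - 72·t^3 - 441·s^3    [combine like terms]

658·s^2 - 75·s + 85·s·t - 54 - 198·t - 216·t^2 + 497·s^2·t + 146·s·t^2 - 72·t^3 - 441·s^3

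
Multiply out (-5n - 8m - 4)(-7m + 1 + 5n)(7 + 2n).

5mn - 10mn^2 - 183n - 225n^2 - 50n^3 + 392m^2 + 112m^2n + 140m - 28

(-5n - 8m - 4)(-7m + 1 + 5n)(7 + 2n)
= (35mn - 5n - 25n^2 + 56m^2 - 8m - 40mn + 28m - 4 - 20n)(7 + 2n)    [distributive law]
= (-5mn - 25n - 25n^2 + 56m^2 + 20m - 4)(7 + 2n)    [combine like terms]
= -35mn - 10mn^2 - 175n - 50n^2 - 175n^2 - 50n^3 + 392m^2 + 112m^2n + 140m + 40mn - 28 - 8n    [distributive law]
= 5mn - 10mn^2 - 183n - 225n^2 - 50n^3 + 392m^2 + 112m^2n + 140m - 28    [combine like terms]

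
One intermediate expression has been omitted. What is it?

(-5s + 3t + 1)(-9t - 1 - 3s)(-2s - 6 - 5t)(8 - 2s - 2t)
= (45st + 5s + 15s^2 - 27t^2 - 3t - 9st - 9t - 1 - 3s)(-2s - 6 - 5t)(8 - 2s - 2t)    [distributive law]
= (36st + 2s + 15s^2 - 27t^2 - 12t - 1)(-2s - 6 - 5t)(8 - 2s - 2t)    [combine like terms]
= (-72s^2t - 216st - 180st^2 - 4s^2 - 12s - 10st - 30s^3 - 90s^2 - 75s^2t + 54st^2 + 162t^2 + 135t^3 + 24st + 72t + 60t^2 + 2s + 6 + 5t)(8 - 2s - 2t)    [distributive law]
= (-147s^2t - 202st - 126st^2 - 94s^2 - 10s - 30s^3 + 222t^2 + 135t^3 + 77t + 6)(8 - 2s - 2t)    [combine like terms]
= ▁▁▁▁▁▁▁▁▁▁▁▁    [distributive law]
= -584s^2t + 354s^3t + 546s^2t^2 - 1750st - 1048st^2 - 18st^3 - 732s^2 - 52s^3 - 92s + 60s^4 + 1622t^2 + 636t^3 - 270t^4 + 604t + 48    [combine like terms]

By distributive law:

-1176s^2t + 294s^3t + 294s^2t^2 - 1616st + 404s^2t + 404st^2 - 1008st^2 + 252s^2t^2 + 252st^3 - 752s^2 + 188s^3 + 188s^2t - 80s + 20s^2 + 20st - 240s^3 + 60s^4 + 60s^3t + 1776t^2 - 444st^2 - 444t^3 + 1080t^3 - 270st^3 - 270t^4 + 616t - 154st - 154t^2 + 48 - 12s - 12t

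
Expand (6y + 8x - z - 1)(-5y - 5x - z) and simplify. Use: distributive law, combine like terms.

-30y^2 - 70xy - yz - 40x^2 - 3xz + z^2 + 5y + 5x + z

(6y + 8x - z - 1)(-5y - 5x - z)
= -30y^2 - 30xy - 6yz - 40xy - 40x^2 - 8xz + 5yz + 5xz + z^2 + 5y + 5x + z    [distributive law]
= -30y^2 - 70xy - yz - 40x^2 - 3xz + z^2 + 5y + 5x + z    [combine like terms]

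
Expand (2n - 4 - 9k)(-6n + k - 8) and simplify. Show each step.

(2n - 4 - 9k)(-6n + k - 8)
= -12n² + 2kn - 16n + 24n - 4k + 32 + 54kn - 9k² + 72k    [distributive law]
= -12n² + 56kn + 8n + 68k + 32 - 9k²    [combine like terms]

-12n² + 56kn + 8n + 68k + 32 - 9k²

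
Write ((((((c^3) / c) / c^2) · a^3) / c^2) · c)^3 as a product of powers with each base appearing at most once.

a^9c^(-3)

((((((c^3) / c) / c^2) · a^3) / c^2) · c)^3
= ((((((c^3) / c) / c^2) · a^3) / c^2)^3) · (c^3)    [power of a product]
= ((((((c^3) / c) / c^2) · a^3)^3) / ((c^2)^3)) · (c^3)    [power of a quotient]
= ((((((c^3) / c) / c^2)^3) · ((a^3)^3)) / ((c^2)^3)) · (c^3)    [power of a product]
= ((((((c^3) / c)^3) / ((c^2)^3)) · ((a^3)^3)) / ((c^2)^3)) · (c^3)    [power of a quotient]
= ((((((c^3)^3) / (c^3)) / ((c^2)^3)) · ((a^3)^3)) / ((c^2)^3)) · (c^3)    [power of a quotient]
= (((((c^9) / (c^3)) / ((c^2)^3)) · ((a^3)^3)) / ((c^2)^3)) · (c^3)    [power of a power]
= (((c^6 / ((c^2)^3)) · ((a^3)^3)) / ((c^2)^3)) · (c^3)    [quotient of powers]
= (((c^6 / c^6) · ((a^3)^3)) / ((c^2)^3)) · (c^3)    [power of a power]
= ((c^0 · ((a^3)^3)) / ((c^2)^3)) · (c^3)    [quotient of powers]
= ((c^0 · a^9) / ((c^2)^3)) · (c^3)    [power of a power]
= ((c^0 · a^9) / c^6) · (c^3)    [power of a power]
= a^9c^(-3)    [quotient of powers; product of powers]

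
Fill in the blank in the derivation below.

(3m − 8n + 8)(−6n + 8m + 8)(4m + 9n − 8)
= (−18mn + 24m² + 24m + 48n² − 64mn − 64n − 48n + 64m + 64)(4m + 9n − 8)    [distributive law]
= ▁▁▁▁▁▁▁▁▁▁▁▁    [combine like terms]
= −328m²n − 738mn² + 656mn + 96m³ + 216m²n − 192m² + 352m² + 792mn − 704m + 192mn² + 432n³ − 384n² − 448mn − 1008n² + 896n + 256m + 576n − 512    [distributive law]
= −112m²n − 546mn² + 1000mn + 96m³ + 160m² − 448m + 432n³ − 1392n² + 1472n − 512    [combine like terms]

Applying combine like terms to the line above:

(−82mn + 24m² + 88m + 48n² − 112n + 64)(4m + 9n − 8)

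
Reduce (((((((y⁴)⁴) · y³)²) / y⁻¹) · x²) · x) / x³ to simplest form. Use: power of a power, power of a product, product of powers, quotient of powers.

(((((((y⁴)⁴) · y³)²) / y⁻¹) · x²) · x) / x³
= (((((((y⁴)⁴)²) · ((y³)²)) / y⁻¹) · x²) · x) / x³    [power of a product]
= ((((((y⁴)⁸) · ((y³)²)) / y⁻¹) · x²) · x) / x³    [power of a power]
= ((((y³² · ((y³)²)) / y⁻¹) · x²) · x) / x³    [power of a power]
= ((((y³² · y⁶) / y⁻¹) · x²) · x) / x³    [power of a power]
= (((y³⁸ / y⁻¹) · x²) · x) / x³    [product of powers]
= ((y³⁹ · x²) · x) / x³    [quotient of powers]
= y³⁹    [quotient of powers; product of powers]

y³⁹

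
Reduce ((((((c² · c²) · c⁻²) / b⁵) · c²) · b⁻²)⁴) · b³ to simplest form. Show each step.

b⁻²⁵·c¹⁶

((((((c² · c²) · c⁻²) / b⁵) · c²) · b⁻²)⁴) · b³
= ((((((c² · c²) · c⁻²) / b⁵) · c²)⁴) · ((b⁻²)⁴)) · b³    [power of a product]
= ((((((c² · c²) · c⁻²) / b⁵)⁴) · ((c²)⁴)) · ((b⁻²)⁴)) · b³    [power of a product]
= ((((((c² · c²) · c⁻²)⁴) / ((b⁵)⁴)) · ((c²)⁴)) · ((b⁻²)⁴)) · b³    [power of a quotient]
= ((((((c² · c²)⁴) · ((c⁻²)⁴)) / ((b⁵)⁴)) · ((c²)⁴)) · ((b⁻²)⁴)) · b³    [power of a product]
= (((((((c²)⁴) · ((c²)⁴)) · ((c⁻²)⁴)) / ((b⁵)⁴)) · ((c²)⁴)) · ((b⁻²)⁴)) · b³    [power of a product]
= (((((c⁸ · ((c²)⁴)) · ((c⁻²)⁴)) / ((b⁵)⁴)) · ((c²)⁴)) · ((b⁻²)⁴)) · b³    [power of a power]
= (((((c⁸ · c⁸) · ((c⁻²)⁴)) / ((b⁵)⁴)) · ((c²)⁴)) · ((b⁻²)⁴)) · b³    [power of a power]
= ((((c¹⁶ · ((c⁻²)⁴)) / ((b⁵)⁴)) · ((c²)⁴)) · ((b⁻²)⁴)) · b³    [product of powers]
= ((((c¹⁶ · c⁻⁸) / ((b⁵)⁴)) · ((c²)⁴)) · ((b⁻²)⁴)) · b³    [power of a power]
= (((c⁸ / ((b⁵)⁴)) · ((c²)⁴)) · ((b⁻²)⁴)) · b³    [product of powers]
= (((c⁸ / b²⁰) · ((c²)⁴)) · ((b⁻²)⁴)) · b³    [power of a power]
= (((c⁸ / b²⁰) · c⁸) · ((b⁻²)⁴)) · b³    [power of a power]
= (((c⁸ / b²⁰) · c⁸) · b⁻⁸) · b³    [power of a power]
= b⁻²⁵·c¹⁶    [quotient of powers; product of powers]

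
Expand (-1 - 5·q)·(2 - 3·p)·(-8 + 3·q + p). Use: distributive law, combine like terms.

16 + 74·q - 26·p - 121·p·q + 3·p² - 30·q² + 45·p·q² + 15·p²·q

(-1 - 5·q)·(2 - 3·p)·(-8 + 3·q + p)
= (-2 + 3·p - 10·q + 15·p·q)·(-8 + 3·q + p)    [distributive law]
= 16 - 6·q - 2·p - 24·p + 9·p·q + 3·p² + 80·q - 30·q² - 10·p·q - 120·p·q + 45·p·q² + 15·p²·q    [distributive law]
= 16 + 74·q - 26·p - 121·p·q + 3·p² - 30·q² + 45·p·q² + 15·p²·q    [combine like terms]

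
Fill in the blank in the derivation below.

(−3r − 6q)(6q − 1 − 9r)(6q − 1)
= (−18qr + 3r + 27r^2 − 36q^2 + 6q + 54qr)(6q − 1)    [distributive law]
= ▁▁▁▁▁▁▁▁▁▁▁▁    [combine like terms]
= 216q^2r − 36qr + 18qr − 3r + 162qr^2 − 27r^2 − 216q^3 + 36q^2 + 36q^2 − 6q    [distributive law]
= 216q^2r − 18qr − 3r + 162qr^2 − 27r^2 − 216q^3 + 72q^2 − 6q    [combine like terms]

Applying combine like terms to the line above:

(36qr + 3r + 27r^2 − 36q^2 + 6q)(6q − 1)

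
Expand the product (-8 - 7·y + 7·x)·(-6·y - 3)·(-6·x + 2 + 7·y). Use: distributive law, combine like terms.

-645·x·y + 306·y + 567·y^2 - 186·x + 48 - 546·x·y^2 + 294·y^3 + 252·x^2·y + 126·x^2

(-8 - 7·y + 7·x)·(-6·y - 3)·(-6·x + 2 + 7·y)
= (48·y + 24 + 42·y^2 + 21·y - 42·x·y - 21·x)·(-6·x + 2 + 7·y)    [distributive law]
= (69·y + 24 + 42·y^2 - 42·x·y - 21·x)·(-6·x + 2 + 7·y)    [combine like terms]
= -414·x·y + 138·y + 483·y^2 - 144·x + 48 + 168·y - 252·x·y^2 + 84·y^2 + 294·y^3 + 252·x^2·y - 84·x·y - 294·x·y^2 + 126·x^2 - 42·x - 147·x·y    [distributive law]
= -645·x·y + 306·y + 567·y^2 - 186·x + 48 - 546·x·y^2 + 294·y^3 + 252·x^2·y + 126·x^2    [combine like terms]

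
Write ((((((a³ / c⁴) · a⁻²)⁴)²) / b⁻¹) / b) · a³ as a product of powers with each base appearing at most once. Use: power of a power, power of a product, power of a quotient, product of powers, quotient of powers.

a¹¹c⁻³²

((((((a³ / c⁴) · a⁻²)⁴)²) / b⁻¹) / b) · a³
= (((((a³ / c⁴) · a⁻²)⁸) / b⁻¹) / b) · a³    [power of a power]
= (((((a³ / c⁴)⁸) · ((a⁻²)⁸)) / b⁻¹) / b) · a³    [power of a product]
= ((((((a³)⁸) / ((c⁴)⁸)) · ((a⁻²)⁸)) / b⁻¹) / b) · a³    [power of a quotient]
= ((((a²⁴ / ((c⁴)⁸)) · ((a⁻²)⁸)) / b⁻¹) / b) · a³    [power of a power]
= ((((a²⁴ / c³²) · ((a⁻²)⁸)) / b⁻¹) / b) · a³    [power of a power]
= ((((a²⁴ / c³²) · a⁻¹⁶) / b⁻¹) / b) · a³    [power of a power]
= a¹¹c⁻³²    [quotient of powers; product of powers]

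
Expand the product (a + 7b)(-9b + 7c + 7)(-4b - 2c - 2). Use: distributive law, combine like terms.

36ab^2 - 10abc - 10ab - 14ac^2 - 28ac - 14a + 252b^3 - 70b^2c - 70b^2 - 98bc^2 - 196bc - 98b

(a + 7b)(-9b + 7c + 7)(-4b - 2c - 2)
= (-9ab + 7ac + 7a - 63b^2 + 49bc + 49b)(-4b - 2c - 2)    [distributive law]
= 36ab^2 + 18abc + 18ab - 28abc - 14ac^2 - 14ac - 28ab - 14ac - 14a + 252b^3 + 126b^2c + 126b^2 - 196b^2c - 98bc^2 - 98bc - 196b^2 - 98bc - 98b    [distributive law]
= 36ab^2 - 10abc - 10ab - 14ac^2 - 28ac - 14a + 252b^3 - 70b^2c - 70b^2 - 98bc^2 - 196bc - 98b    [combine like terms]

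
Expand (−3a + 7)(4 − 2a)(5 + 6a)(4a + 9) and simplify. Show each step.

−982a^2 + 902a − 180a^3 + 144a^4 + 1260

(−3a + 7)(4 − 2a)(5 + 6a)(4a + 9)
= (−12a + 6a^2 + 28 − 14a)(5 + 6a)(4a + 9)    [distributive law]
= (−26a + 6a^2 + 28)(5 + 6a)(4a + 9)    [combine like terms]
= (−130a − 156a^2 + 30a^2 + 36a^3 + 140 + 168a)(4a + 9)    [distributive law]
= (38a − 126a^2 + 36a^3 + 140)(4a + 9)    [combine like terms]
= 152a^2 + 342a − 504a^3 − 1134a^2 + 144a^4 + 324a^3 + 560a + 1260    [distributive law]
= −982a^2 + 902a − 180a^3 + 144a^4 + 1260    [combine like terms]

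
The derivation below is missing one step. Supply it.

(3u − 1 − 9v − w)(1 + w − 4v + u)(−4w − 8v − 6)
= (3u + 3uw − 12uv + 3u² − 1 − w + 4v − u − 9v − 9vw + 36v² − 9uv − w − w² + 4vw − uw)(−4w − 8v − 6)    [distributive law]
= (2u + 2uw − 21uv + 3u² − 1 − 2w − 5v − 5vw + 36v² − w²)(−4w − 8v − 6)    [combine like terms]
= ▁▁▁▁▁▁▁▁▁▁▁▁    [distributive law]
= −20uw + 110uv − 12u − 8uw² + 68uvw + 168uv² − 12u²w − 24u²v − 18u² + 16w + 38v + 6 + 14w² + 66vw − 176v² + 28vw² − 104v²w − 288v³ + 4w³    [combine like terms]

After distributive law, the bracketed line is:

−8uw − 16uv − 12u − 8uw² − 16uvw − 12uw + 84uvw + 168uv² + 126uv − 12u²w − 24u²v − 18u² + 4w + 8v + 6 + 8w² + 16vw + 12w + 20vw + 40v² + 30v + 20vw² + 40v²w + 30vw − 144v²w − 288v³ − 216v² + 4w³ + 8vw² + 6w²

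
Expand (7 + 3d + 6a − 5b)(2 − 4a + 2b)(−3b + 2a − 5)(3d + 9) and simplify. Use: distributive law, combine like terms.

(7 + 3d + 6a − 5b)(2 − 4a + 2b)(−3b + 2a − 5)(3d + 9)
= (14 − 28a + 14b + 6d − 12ad + 6bd + 12a − 24a^2 + 12ab − 10b + 20ab − 10b^2)(−3b + 2a − 5)(3d + 9)    [distributive law]
= (14 − 16a + 4b + 6d − 12ad + 6bd − 24a^2 + 32ab − 10b^2)(−3b + 2a − 5)(3d + 9)    [combine like terms]
= (−42b + 28a − 70 + 48ab − 32a^2 + 80a − 12b^2 + 8ab − 20b − 18bd + 12ad − 30d + 36abd − 24a^2d + 60ad − 18b^2d + 12abd − 30bd + 72a^2b − 48a^3 + 120a^2 − 96ab^2 + 64a^2b − 160ab + 30b^3 − 20ab^2 + 50b^2)(3d + 9)    [distributive law]
= (−62b + 108a − 70 − 104ab + 88a^2 + 38b^2 − 48bd + 72ad − 30d + 48abd − 24a^2d − 18b^2d + 136a^2b − 48a^3 − 116ab^2 + 30b^3)(3d + 9)    [combine like terms]
= −186bd − 558b + 324ad + 972a − 210d − 630 − 312abd − 936ab + 264a^2d + 792a^2 + 114b^2d + 342b^2 − 144bd^2 − 432bd + 216ad^2 + 648ad − 90d^2 − 270d + 144abd^2 + 432abd − 72a^2d^2 − 216a^2d − 54b^2d^2 − 162b^2d + 408a^2bd + 1224a^2b − 144a^3d − 432a^3 − 348ab^2d − 1044ab^2 + 90b^3d + 270b^3    [distributive law]
= −618bd − 558b + 972ad + 972a − 480d − 630 + 120abd − 936ab + 48a^2d + 792a^2 − 48b^2d + 342b^2 − 144bd^2 + 216ad^2 − 90d^2 + 144abd^2 − 72a^2d^2 − 54b^2d^2 + 408a^2bd + 1224a^2b − 144a^3d − 432a^3 − 348ab^2d − 1044ab^2 + 90b^3d + 270b^3    [combine like terms]

−618bd − 558b + 972ad + 972a − 480d − 630 + 120abd − 936ab + 48a^2d + 792a^2 − 48b^2d + 342b^2 − 144bd^2 + 216ad^2 − 90d^2 + 144abd^2 − 72a^2d^2 − 54b^2d^2 + 408a^2bd + 1224a^2b − 144a^3d − 432a^3 − 348ab^2d − 1044ab^2 + 90b^3d + 270b^3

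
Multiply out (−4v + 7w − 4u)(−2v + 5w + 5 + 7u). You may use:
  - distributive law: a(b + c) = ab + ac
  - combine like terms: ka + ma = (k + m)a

(−4v + 7w − 4u)(−2v + 5w + 5 + 7u)
= 8v^2 − 20vw − 20v − 28uv − 14vw + 35w^2 + 35w + 49uw + 8uv − 20uw − 20u − 28u^2    [distributive law]
= 8v^2 − 34vw − 20v − 20uv + 35w^2 + 35w + 29uw − 20u − 28u^2    [combine like terms]

8v^2 − 34vw − 20v − 20uv + 35w^2 + 35w + 29uw − 20u − 28u^2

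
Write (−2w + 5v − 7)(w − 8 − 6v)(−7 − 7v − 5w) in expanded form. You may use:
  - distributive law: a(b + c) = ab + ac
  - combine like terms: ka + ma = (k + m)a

−31w² − 71vw² + 10w³ − 343w − 192vw + 31v²w − 406v + 196v² + 210v³ − 392

(−2w + 5v − 7)(w − 8 − 6v)(−7 − 7v − 5w)
= (−2w² + 16w + 12vw + 5vw − 40v − 30v² − 7w + 56 + 42v)(−7 − 7v − 5w)    [distributive law]
= (−2w² + 9w + 17vw + 2v − 30v² + 56)(−7 − 7v − 5w)    [combine like terms]
= 14w² + 14vw² + 10w³ − 63w − 63vw − 45w² − 119vw − 119v²w − 85vw² − 14v − 14v² − 10vw + 210v² + 210v³ + 150v²w − 392 − 392v − 280w    [distributive law]
= −31w² − 71vw² + 10w³ − 343w − 192vw + 31v²w − 406v + 196v² + 210v³ − 392    [combine like terms]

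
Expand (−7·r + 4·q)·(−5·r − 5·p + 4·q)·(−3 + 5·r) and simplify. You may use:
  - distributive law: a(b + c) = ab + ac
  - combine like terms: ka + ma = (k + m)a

−105·r^2 + 175·r^3 − 105·p·r + 175·p·r^2 + 144·q·r − 240·q·r^2 + 60·p·q − 100·p·q·r − 48·q^2 + 80·q^2·r

(−7·r + 4·q)·(−5·r − 5·p + 4·q)·(−3 + 5·r)
= (35·r^2 + 35·p·r − 28·q·r − 20·q·r − 20·p·q + 16·q^2)·(−3 + 5·r)    [distributive law]
= (35·r^2 + 35·p·r − 48·q·r − 20·p·q + 16·q^2)·(−3 + 5·r)    [combine like terms]
= −105·r^2 + 175·r^3 − 105·p·r + 175·p·r^2 + 144·q·r − 240·q·r^2 + 60·p·q − 100·p·q·r − 48·q^2 + 80·q^2·r    [distributive law]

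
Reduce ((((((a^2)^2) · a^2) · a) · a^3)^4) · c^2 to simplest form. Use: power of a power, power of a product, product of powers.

a^40c^2

((((((a^2)^2) · a^2) · a) · a^3)^4) · c^2
= ((((((a^2)^2) · a^2) · a)^4) · ((a^3)^4)) · c^2    [power of a product]
= ((((((a^2)^2) · a^2)^4) · (a^4)) · ((a^3)^4)) · c^2    [power of a product]
= ((((((a^2)^2)^4) · ((a^2)^4)) · (a^4)) · ((a^3)^4)) · c^2    [power of a product]
= (((((a^2)^8) · ((a^2)^4)) · (a^4)) · ((a^3)^4)) · c^2    [power of a power]
= (((a^16 · ((a^2)^4)) · (a^4)) · ((a^3)^4)) · c^2    [power of a power]
= (((a^16 · a^8) · (a^4)) · ((a^3)^4)) · c^2    [power of a power]
= ((a^24 · (a^4)) · ((a^3)^4)) · c^2    [product of powers]
= (a^28 · ((a^3)^4)) · c^2    [product of powers]
= (a^28 · a^12) · c^2    [power of a power]
= a^40 · c^2    [product of powers]
= a^40c^2    [rearrange]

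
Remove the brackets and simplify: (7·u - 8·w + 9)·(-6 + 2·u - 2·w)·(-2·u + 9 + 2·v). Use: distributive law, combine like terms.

174·u² - 108·u - 48·u·v - 28·u³ + 28·u²·v + 60·u²·w - 330·u·w - 60·u·v·w + 270·w + 60·v·w - 32·u·w² + 144·w² + 32·v·w² - 486 - 108·v

(7·u - 8·w + 9)·(-6 + 2·u - 2·w)·(-2·u + 9 + 2·v)
= (-42·u + 14·u² - 14·u·w + 48·w - 16·u·w + 16·w² - 54 + 18·u - 18·w)·(-2·u + 9 + 2·v)    [distributive law]
= (-24·u + 14·u² - 30·u·w + 30·w + 16·w² - 54)·(-2·u + 9 + 2·v)    [combine like terms]
= 48·u² - 216·u - 48·u·v - 28·u³ + 126·u² + 28·u²·v + 60·u²·w - 270·u·w - 60·u·v·w - 60·u·w + 270·w + 60·v·w - 32·u·w² + 144·w² + 32·v·w² + 108·u - 486 - 108·v    [distributive law]
= 174·u² - 108·u - 48·u·v - 28·u³ + 28·u²·v + 60·u²·w - 330·u·w - 60·u·v·w + 270·w + 60·v·w - 32·u·w² + 144·w² + 32·v·w² - 486 - 108·v    [combine like terms]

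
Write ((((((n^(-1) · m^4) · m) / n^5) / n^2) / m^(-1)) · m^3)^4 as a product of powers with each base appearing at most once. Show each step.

((((((n^(-1) · m^4) · m) / n^5) / n^2) / m^(-1)) · m^3)^4
= ((((((n^(-1) · m^4) · m) / n^5) / n^2) / m^(-1))^4) · ((m^3)^4)    [power of a product]
= ((((((n^(-1) · m^4) · m) / n^5) / n^2)^4) / ((m^(-1))^4)) · ((m^3)^4)    [power of a quotient]
= ((((((n^(-1) · m^4) · m) / n^5)^4) / ((n^2)^4)) / ((m^(-1))^4)) · ((m^3)^4)    [power of a quotient]
= ((((((n^(-1) · m^4) · m)^4) / ((n^5)^4)) / ((n^2)^4)) / ((m^(-1))^4)) · ((m^3)^4)    [power of a quotient]
= ((((((n^(-1) · m^4)^4) · (m^4)) / ((n^5)^4)) / ((n^2)^4)) / ((m^(-1))^4)) · ((m^3)^4)    [power of a product]
= (((((((n^(-1))^4) · ((m^4)^4)) · (m^4)) / ((n^5)^4)) / ((n^2)^4)) / ((m^(-1))^4)) · ((m^3)^4)    [power of a product]
= (((((n^(-4) · ((m^4)^4)) · (m^4)) / ((n^5)^4)) / ((n^2)^4)) / ((m^(-1))^4)) · ((m^3)^4)    [power of a power]
= (((((n^(-4) · m^16) · (m^4)) / ((n^5)^4)) / ((n^2)^4)) / ((m^(-1))^4)) · ((m^3)^4)    [power of a power]
= (((((n^(-4) · m^16) · m^4) / n^20) / ((n^2)^4)) / ((m^(-1))^4)) · ((m^3)^4)    [power of a power]
= (((((n^(-4) · m^16) · m^4) / n^20) / n^8) / ((m^(-1))^4)) · ((m^3)^4)    [power of a power]
= (((((n^(-4) · m^16) · m^4) / n^20) / n^8) / m^(-4)) · ((m^3)^4)    [power of a power]
= (((((n^(-4) · m^16) · m^4) / n^20) / n^8) / m^(-4)) · m^12    [power of a power]
= m^36n^(-32)    [quotient of powers; product of powers]

m^36n^(-32)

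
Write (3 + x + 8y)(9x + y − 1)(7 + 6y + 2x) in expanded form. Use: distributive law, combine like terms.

176x + 657xy + 115x² − 53y + 26y² − 21 + 200x²y + 18x³ + 454xy² + 48y³

(3 + x + 8y)(9x + y − 1)(7 + 6y + 2x)
= (27x + 3y − 3 + 9x² + xy − x + 72xy + 8y² − 8y)(7 + 6y + 2x)    [distributive law]
= (26x − 5y − 3 + 9x² + 73xy + 8y²)(7 + 6y + 2x)    [combine like terms]
= 182x + 156xy + 52x² − 35y − 30y² − 10xy − 21 − 18y − 6x + 63x² + 54x²y + 18x³ + 511xy + 438xy² + 146x²y + 56y² + 48y³ + 16xy²    [distributive law]
= 176x + 657xy + 115x² − 53y + 26y² − 21 + 200x²y + 18x³ + 454xy² + 48y³    [combine like terms]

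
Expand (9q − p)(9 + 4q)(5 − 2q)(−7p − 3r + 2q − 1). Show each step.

−2923pq − 1215qr + 792q^2 − 405q − 138pq^2 − 54q^2r + 108q^3 + 520pq^3 + 216q^3r − 144q^4 + 315p^2 + 135pr + 45p + 14p^2q + 6pqr − 56p^2q^2 − 24pq^2r

(9q − p)(9 + 4q)(5 − 2q)(−7p − 3r + 2q − 1)
= (81q + 36q^2 − 9p − 4pq)(5 − 2q)(−7p − 3r + 2q − 1)    [distributive law]
= (405q − 162q^2 + 180q^2 − 72q^3 − 45p + 18pq − 20pq + 8pq^2)(−7p − 3r + 2q − 1)    [distributive law]
= (405q + 18q^2 − 72q^3 − 45p − 2pq + 8pq^2)(−7p − 3r + 2q − 1)    [combine like terms]
= −2835pq − 1215qr + 810q^2 − 405q − 126pq^2 − 54q^2r + 36q^3 − 18q^2 + 504pq^3 + 216q^3r − 144q^4 + 72q^3 + 315p^2 + 135pr − 90pq + 45p + 14p^2q + 6pqr − 4pq^2 + 2pq − 56p^2q^2 − 24pq^2r + 16pq^3 − 8pq^2    [distributive law]
= −2923pq − 1215qr + 792q^2 − 405q − 138pq^2 − 54q^2r + 108q^3 + 520pq^3 + 216q^3r − 144q^4 + 315p^2 + 135pr + 45p + 14p^2q + 6pqr − 56p^2q^2 − 24pq^2r    [combine like terms]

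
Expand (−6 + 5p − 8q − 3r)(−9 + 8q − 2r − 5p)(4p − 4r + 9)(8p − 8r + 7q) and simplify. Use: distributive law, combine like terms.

(−6 + 5p − 8q − 3r)(−9 + 8q − 2r − 5p)(4p − 4r + 9)(8p − 8r + 7q)
= (54 − 48q + 12r + 30p − 45p + 40pq − 10pr − 25p^2 + 72q − 64q^2 + 16qr + 40pq + 27r − 24qr + 6r^2 + 15pr)(4p − 4r + 9)(8p − 8r + 7q)    [distributive law]
= (54 + 24q + 39r − 15p + 80pq + 5pr − 25p^2 − 64q^2 − 8qr + 6r^2)(4p − 4r + 9)(8p − 8r + 7q)    [combine like terms]
= (216p − 216r + 486 + 96pq − 96qr + 216q + 156pr − 156r^2 + 351r − 60p^2 + 60pr − 135p + 320p^2q − 320pqr + 720pq + 20p^2r − 20pr^2 + 45pr − 100p^3 + 100p^2r − 225p^2 − 256pq^2 + 256q^2r − 576q^2 − 32pqr + 32qr^2 − 72qr + 24pr^2 − 24r^3 + 54r^2)(8p − 8r + 7q)    [distributive law]
= (81p + 135r + 486 + 816pq − 168qr + 216q + 261pr − 102r^2 − 285p^2 + 320p^2q − 352pqr + 120p^2r + 4pr^2 − 100p^3 − 256pq^2 + 256q^2r − 576q^2 + 32qr^2 − 24r^3)(8p − 8r + 7q)    [combine like terms]
= 648p^2 − 648pr + 567pq + 1080pr − 1080r^2 + 945qr + 3888p − 3888r + 3402q + 6528p^2q − 6528pqr + 5712pq^2 − 1344pqr + 1344qr^2 − 1176q^2r + 1728pq − 1728qr + 1512q^2 + 2088p^2r − 2088pr^2 + 1827pqr − 816pr^2 + 816r^3 − 714qr^2 − 2280p^3 + 2280p^2r − 1995p^2q + 2560p^3q − 2560p^2qr + 2240p^2q^2 − 2816p^2qr + 2816pqr^2 − 2464pq^2r + 960p^3r − 960p^2r^2 + 840p^2qr + 32p^2r^2 − 32pr^3 + 28pqr^2 − 800p^4 + 800p^3r − 700p^3q − 2048p^2q^2 + 2048pq^2r − 1792pq^3 + 2048pq^2r − 2048q^2r^2 + 1792q^3r − 4608pq^2 + 4608q^2r − 4032q^3 + 256pqr^2 − 256qr^3 + 224q^2r^2 − 192pr^3 + 192r^4 − 168qr^3    [distributive law]
= 648p^2 + 432pr + 2295pq − 1080r^2 − 783qr + 3888p − 3888r + 3402q + 4533p^2q − 6045pqr + 1104pq^2 + 630qr^2 + 3432q^2r + 1512q^2 + 4368p^2r − 2904pr^2 + 816r^3 − 2280p^3 + 1860p^3q − 4536p^2qr + 192p^2q^2 + 3100pqr^2 + 1632pq^2r + 1760p^3r − 928p^2r^2 − 224pr^3 − 800p^4 − 1792pq^3 − 1824q^2r^2 + 1792q^3r − 4032q^3 − 424qr^3 + 192r^4    [combine like terms]

648p^2 + 432pr + 2295pq − 1080r^2 − 783qr + 3888p − 3888r + 3402q + 4533p^2q − 6045pqr + 1104pq^2 + 630qr^2 + 3432q^2r + 1512q^2 + 4368p^2r − 2904pr^2 + 816r^3 − 2280p^3 + 1860p^3q − 4536p^2qr + 192p^2q^2 + 3100pqr^2 + 1632pq^2r + 1760p^3r − 928p^2r^2 − 224pr^3 − 800p^4 − 1792pq^3 − 1824q^2r^2 + 1792q^3r − 4032q^3 − 424qr^3 + 192r^4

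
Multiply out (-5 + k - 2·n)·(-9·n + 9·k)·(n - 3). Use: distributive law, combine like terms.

(-5 + k - 2·n)·(-9·n + 9·k)·(n - 3)
= (45·n - 45·k - 9·k·n + 9·k^2 + 18·n^2 - 18·k·n)·(n - 3)    [distributive law]
= (45·n - 45·k - 27·k·n + 9·k^2 + 18·n^2)·(n - 3)    [combine like terms]
= 45·n^2 - 135·n - 45·k·n + 135·k - 27·k·n^2 + 81·k·n + 9·k^2·n - 27·k^2 + 18·n^3 - 54·n^2    [distributive law]
= -9·n^2 - 135·n + 36·k·n + 135·k - 27·k·n^2 + 9·k^2·n - 27·k^2 + 18·n^3    [combine like terms]

-9·n^2 - 135·n + 36·k·n + 135·k - 27·k·n^2 + 9·k^2·n - 27·k^2 + 18·n^3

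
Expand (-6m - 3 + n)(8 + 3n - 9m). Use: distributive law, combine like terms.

-21m - 27mn + 54m^2 - 24 - n + 3n^2

(-6m - 3 + n)(8 + 3n - 9m)
= -48m - 18mn + 54m^2 - 24 - 9n + 27m + 8n + 3n^2 - 9mn    [distributive law]
= -21m - 27mn + 54m^2 - 24 - n + 3n^2    [combine like terms]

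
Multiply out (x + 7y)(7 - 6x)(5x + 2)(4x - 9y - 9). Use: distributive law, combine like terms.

362x^3 + 2327x^2y - 151x^2 - 1183xy - 126x - 120x^4 - 570x^3y - 1449xy^2 - 882y^2 - 882y + 1890x^2y^2

(x + 7y)(7 - 6x)(5x + 2)(4x - 9y - 9)
= (7x - 6x^2 + 49y - 42xy)(5x + 2)(4x - 9y - 9)    [distributive law]
= (35x^2 + 14x - 30x^3 - 12x^2 + 245xy + 98y - 210x^2y - 84xy)(4x - 9y - 9)    [distributive law]
= (23x^2 + 14x - 30x^3 + 161xy + 98y - 210x^2y)(4x - 9y - 9)    [combine like terms]
= 92x^3 - 207x^2y - 207x^2 + 56x^2 - 126xy - 126x - 120x^4 + 270x^3y + 270x^3 + 644x^2y - 1449xy^2 - 1449xy + 392xy - 882y^2 - 882y - 840x^3y + 1890x^2y^2 + 1890x^2y    [distributive law]
= 362x^3 + 2327x^2y - 151x^2 - 1183xy - 126x - 120x^4 - 570x^3y - 1449xy^2 - 882y^2 - 882y + 1890x^2y^2    [combine like terms]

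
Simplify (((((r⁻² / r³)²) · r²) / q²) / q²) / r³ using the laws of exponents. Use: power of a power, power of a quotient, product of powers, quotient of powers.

q⁻⁴r⁻¹¹

(((((r⁻² / r³)²) · r²) / q²) / q²) / r³
= ((((((r⁻²)²) / ((r³)²)) · r²) / q²) / q²) / r³    [power of a quotient]
= ((((r⁻⁴ / ((r³)²)) · r²) / q²) / q²) / r³    [power of a power]
= ((((r⁻⁴ / r⁶) · r²) / q²) / q²) / r³    [power of a power]
= (((r⁻¹⁰ · r²) / q²) / q²) / r³    [quotient of powers]
= ((r⁻⁸ / q²) / q²) / r³    [product of powers]
= q⁻⁴r⁻¹¹    [quotient of powers; product of powers]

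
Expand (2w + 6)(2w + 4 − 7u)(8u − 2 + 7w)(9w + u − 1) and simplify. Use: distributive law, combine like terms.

−566uw^3 − 1074u^2w^2 − 756uw^2 + 1160w^3 + 1020w^2 + 252w^4 − 3018u^2w + 2718uw − 560w − 112u^3w + 612u^2 − 324u + 48 − 336u^3

(2w + 6)(2w + 4 − 7u)(8u − 2 + 7w)(9w + u − 1)
= (4w^2 + 8w − 14uw + 12w + 24 − 42u)(8u − 2 + 7w)(9w + u − 1)    [distributive law]
= (4w^2 + 20w − 14uw + 24 − 42u)(8u − 2 + 7w)(9w + u − 1)    [combine like terms]
= (32uw^2 − 8w^2 + 28w^3 + 160uw − 40w + 140w^2 − 112u^2w + 28uw − 98uw^2 + 192u − 48 + 168w − 336u^2 + 84u − 294uw)(9w + u − 1)    [distributive law]
= (−66uw^2 + 132w^2 + 28w^3 − 106uw + 128w − 112u^2w + 276u − 48 − 336u^2)(9w + u − 1)    [combine like terms]
= −594uw^3 − 66u^2w^2 + 66uw^2 + 1188w^3 + 132uw^2 − 132w^2 + 252w^4 + 28uw^3 − 28w^3 − 954uw^2 − 106u^2w + 106uw + 1152w^2 + 128uw − 128w − 1008u^2w^2 − 112u^3w + 112u^2w + 2484uw + 276u^2 − 276u − 432w − 48u + 48 − 3024u^2w − 336u^3 + 336u^2    [distributive law]
= −566uw^3 − 1074u^2w^2 − 756uw^2 + 1160w^3 + 1020w^2 + 252w^4 − 3018u^2w + 2718uw − 560w − 112u^3w + 612u^2 − 324u + 48 − 336u^3    [combine like terms]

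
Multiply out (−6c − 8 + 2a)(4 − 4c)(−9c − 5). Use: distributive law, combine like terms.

−192c^2 + 248c − 216c^3 + 160 − 32ac − 40a + 72ac^2

(−6c − 8 + 2a)(4 − 4c)(−9c − 5)
= (−24c + 24c^2 − 32 + 32c + 8a − 8ac)(−9c − 5)    [distributive law]
= (8c + 24c^2 − 32 + 8a − 8ac)(−9c − 5)    [combine like terms]
= −72c^2 − 40c − 216c^3 − 120c^2 + 288c + 160 − 72ac − 40a + 72ac^2 + 40ac    [distributive law]
= −192c^2 + 248c − 216c^3 + 160 − 32ac − 40a + 72ac^2    [combine like terms]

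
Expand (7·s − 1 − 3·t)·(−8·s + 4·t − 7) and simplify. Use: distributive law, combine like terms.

−56·s^2 + 52·s·t − 41·s + 17·t + 7 − 12·t^2

(7·s − 1 − 3·t)·(−8·s + 4·t − 7)
= −56·s^2 + 28·s·t − 49·s + 8·s − 4·t + 7 + 24·s·t − 12·t^2 + 21·t    [distributive law]
= −56·s^2 + 52·s·t − 41·s + 17·t + 7 − 12·t^2    [combine like terms]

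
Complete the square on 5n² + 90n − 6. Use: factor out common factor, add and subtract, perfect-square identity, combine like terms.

5(n + 9)² − 411

5n² + 90n − 6
= 5(n² + 18n) − 6    [factor out 5 from the n-terms]
= 5(n² + 18n + 81 − 81) − 6    [add and subtract 81 inside the bracket]
= 5(n + 9)² − 405 − 6    [perfect-square identity]
= 5(n + 9)² − 411    [combine constants]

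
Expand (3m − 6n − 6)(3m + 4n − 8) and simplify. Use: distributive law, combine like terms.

9m^2 − 6mn − 42m − 24n^2 + 24n + 48

(3m − 6n − 6)(3m + 4n − 8)
= 9m^2 + 12mn − 24m − 18mn − 24n^2 + 48n − 18m − 24n + 48    [distributive law]
= 9m^2 − 6mn − 42m − 24n^2 + 24n + 48    [combine like terms]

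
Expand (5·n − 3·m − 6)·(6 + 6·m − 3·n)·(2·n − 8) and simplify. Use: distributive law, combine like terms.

216·n² − 456·n + 78·m·n² − 420·m·n − 30·n³ + 432·m − 36·m²·n + 144·m² + 288

(5·n − 3·m − 6)·(6 + 6·m − 3·n)·(2·n − 8)
= (30·n + 30·m·n − 15·n² − 18·m − 18·m² + 9·m·n − 36 − 36·m + 18·n)·(2·n − 8)    [distributive law]
= (48·n + 39·m·n − 15·n² − 54·m − 18·m² − 36)·(2·n − 8)    [combine like terms]
= 96·n² − 384·n + 78·m·n² − 312·m·n − 30·n³ + 120·n² − 108·m·n + 432·m − 36·m²·n + 144·m² − 72·n + 288    [distributive law]
= 216·n² − 456·n + 78·m·n² − 420·m·n − 30·n³ + 432·m − 36·m²·n + 144·m² + 288    [combine like terms]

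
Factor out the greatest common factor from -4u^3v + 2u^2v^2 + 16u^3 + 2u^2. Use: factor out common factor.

2u^2(-2uv + v^2 + 8u + 1)

-4u^3v + 2u^2v^2 + 16u^3 + 2u^2
= 2(-2u^3v + u^2v^2 + 8u^3 + u^2)    [factor out 2]
= 2u^2(-2uv + v^2 + 8u + 1)    [factor out u^2]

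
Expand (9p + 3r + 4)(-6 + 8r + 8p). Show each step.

(9p + 3r + 4)(-6 + 8r + 8p)
= -54p + 72pr + 72p² - 18r + 24r² + 24pr - 24 + 32r + 32p    [distributive law]
= -22p + 96pr + 72p² + 14r + 24r² - 24    [combine like terms]

-22p + 96pr + 72p² + 14r + 24r² - 24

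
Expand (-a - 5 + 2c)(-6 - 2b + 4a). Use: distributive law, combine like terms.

(-a - 5 + 2c)(-6 - 2b + 4a)
= 6a + 2ab - 4a^2 + 30 + 10b - 20a - 12c - 4bc + 8ac    [distributive law]
= -14a + 2ab - 4a^2 + 30 + 10b - 12c - 4bc + 8ac    [combine like terms]

-14a + 2ab - 4a^2 + 30 + 10b - 12c - 4bc + 8ac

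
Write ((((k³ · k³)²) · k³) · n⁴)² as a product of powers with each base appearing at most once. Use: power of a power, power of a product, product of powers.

((((k³ · k³)²) · k³) · n⁴)²
= ((((k³ · k³)²) · k³)²) · ((n⁴)²)    [power of a product]
= ((((k³ · k³)²)²) · ((k³)²)) · ((n⁴)²)    [power of a product]
= (((k³ · k³)⁴) · ((k³)²)) · ((n⁴)²)    [power of a power]
= ((((k³)⁴) · ((k³)⁴)) · ((k³)²)) · ((n⁴)²)    [power of a product]
= ((k¹² · ((k³)⁴)) · ((k³)²)) · ((n⁴)²)    [power of a power]
= ((k¹² · k¹²) · ((k³)²)) · ((n⁴)²)    [power of a power]
= (k²⁴ · ((k³)²)) · ((n⁴)²)    [product of powers]
= (k²⁴ · k⁶) · ((n⁴)²)    [power of a power]
= k³⁰ · ((n⁴)²)    [product of powers]
= k³⁰ · n⁸    [power of a power]
= k³⁰n⁸    [rearrange]

k³⁰n⁸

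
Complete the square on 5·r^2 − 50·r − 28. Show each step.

5·r^2 − 50·r − 28
= 5(r^2 − 10·r) − 28    [factor out 5 from the r-terms]
= 5(r^2 − 10·r + 25 − 25) − 28    [add and subtract 25 inside the bracket]
= 5(r − 5)^2 − 125 − 28    [perfect-square identity]
= 5(r − 5)^2 − 153    [combine constants]

5(r − 5)^2 − 153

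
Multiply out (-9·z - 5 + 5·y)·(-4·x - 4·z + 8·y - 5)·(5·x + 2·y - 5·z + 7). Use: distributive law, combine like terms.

180·x^2·z - 288·x·y·z + 477·x·z + 532·y·z^2 - 180·z^3 - 73·z^2 - 384·y^2·z - 189·y·z + 330·z + 100·x^2 - 425·x·y + 265·x + 150·y^2 - 405·y + 175 - 100·x^2·y + 160·x·y^2 + 80·y^3

(-9·z - 5 + 5·y)·(-4·x - 4·z + 8·y - 5)·(5·x + 2·y - 5·z + 7)
= (36·x·z + 36·z^2 - 72·y·z + 45·z + 20·x + 20·z - 40·y + 25 - 20·x·y - 20·y·z + 40·y^2 - 25·y)·(5·x + 2·y - 5·z + 7)    [distributive law]
= (36·x·z + 36·z^2 - 92·y·z + 65·z + 20·x - 65·y + 25 - 20·x·y + 40·y^2)·(5·x + 2·y - 5·z + 7)    [combine like terms]
= 180·x^2·z + 72·x·y·z - 180·x·z^2 + 252·x·z + 180·x·z^2 + 72·y·z^2 - 180·z^3 + 252·z^2 - 460·x·y·z - 184·y^2·z + 460·y·z^2 - 644·y·z + 325·x·z + 130·y·z - 325·z^2 + 455·z + 100·x^2 + 40·x·y - 100·x·z + 140·x - 325·x·y - 130·y^2 + 325·y·z - 455·y + 125·x + 50·y - 125·z + 175 - 100·x^2·y - 40·x·y^2 + 100·x·y·z - 140·x·y + 200·x·y^2 + 80·y^3 - 200·y^2·z + 280·y^2    [distributive law]
= 180·x^2·z - 288·x·y·z + 477·x·z + 532·y·z^2 - 180·z^3 - 73·z^2 - 384·y^2·z - 189·y·z + 330·z + 100·x^2 - 425·x·y + 265·x + 150·y^2 - 405·y + 175 - 100·x^2·y + 160·x·y^2 + 80·y^3    [combine like terms]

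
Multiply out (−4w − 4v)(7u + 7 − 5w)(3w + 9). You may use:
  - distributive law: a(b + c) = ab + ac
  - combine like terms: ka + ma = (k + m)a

−84uw² − 252uw + 96w² − 252w + 60w³ − 84uvw − 252uv + 96vw − 252v + 60vw²

(−4w − 4v)(7u + 7 − 5w)(3w + 9)
= (−28uw − 28w + 20w² − 28uv − 28v + 20vw)(3w + 9)    [distributive law]
= −84uw² − 252uw − 84w² − 252w + 60w³ + 180w² − 84uvw − 252uv − 84vw − 252v + 60vw² + 180vw    [distributive law]
= −84uw² − 252uw + 96w² − 252w + 60w³ − 84uvw − 252uv + 96vw − 252v + 60vw²    [combine like terms]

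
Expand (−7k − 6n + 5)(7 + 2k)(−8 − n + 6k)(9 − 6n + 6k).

(−7k − 6n + 5)(7 + 2k)(−8 − n + 6k)(9 − 6n + 6k)
= (−49k − 14k² − 42n − 12kn + 35 + 10k)(−8 − n + 6k)(9 − 6n + 6k)    [distributive law]
= (−39k − 14k² − 42n − 12kn + 35)(−8 − n + 6k)(9 − 6n + 6k)    [combine like terms]
= (312k + 39kn − 234k² + 112k² + 14k²n − 84k³ + 336n + 42n² − 252kn + 96kn + 12kn² − 72k²n − 280 − 35n + 210k)(9 − 6n + 6k)    [distributive law]
= (522k − 117kn − 122k² − 58k²n − 84k³ + 301n + 42n² + 12kn² − 280)(9 − 6n + 6k)    [combine like terms]
= 4698k − 3132kn + 3132k² − 1053kn + 702kn² − 702k²n − 1098k² + 732k²n − 732k³ − 522k²n + 348k²n² − 348k³n − 756k³ + 504k³n − 504k⁴ + 2709n − 1806n² + 1806kn + 378n² − 252n³ + 252kn² + 108kn² − 72kn³ + 72k²n² − 2520 + 1680n − 1680k    [distributive law]
= 3018k − 2379kn + 2034k² + 1062kn² − 492k²n − 1488k³ + 420k²n² + 156k³n − 504k⁴ + 4389n − 1428n² − 252n³ − 72kn³ − 2520    [combine like terms]

3018k − 2379kn + 2034k² + 1062kn² − 492k²n − 1488k³ + 420k²n² + 156k³n − 504k⁴ + 4389n − 1428n² − 252n³ − 72kn³ − 2520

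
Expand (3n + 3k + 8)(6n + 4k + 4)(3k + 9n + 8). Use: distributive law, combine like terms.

(3n + 3k + 8)(6n + 4k + 4)(3k + 9n + 8)
= (18n^2 + 12kn + 12n + 18kn + 12k^2 + 12k + 48n + 32k + 32)(3k + 9n + 8)    [distributive law]
= (18n^2 + 30kn + 60n + 12k^2 + 44k + 32)(3k + 9n + 8)    [combine like terms]
= 54kn^2 + 162n^3 + 144n^2 + 90k^2n + 270kn^2 + 240kn + 180kn + 540n^2 + 480n + 36k^3 + 108k^2n + 96k^2 + 132k^2 + 396kn + 352k + 96k + 288n + 256    [distributive law]
= 324kn^2 + 162n^3 + 684n^2 + 198k^2n + 816kn + 768n + 36k^3 + 228k^2 + 448k + 256    [combine like terms]

324kn^2 + 162n^3 + 684n^2 + 198k^2n + 816kn + 768n + 36k^3 + 228k^2 + 448k + 256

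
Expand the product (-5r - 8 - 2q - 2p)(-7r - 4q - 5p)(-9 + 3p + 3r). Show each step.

-147r^2 + 222pr^2 + 105r^3 - 210qr + 156pqr + 102qr^2 - 63pr + 147p^2r - 504r - 288q - 66pq - 360p + 30p^2 - 72q^2 + 24pq^2 + 24q^2r + 54p^2q + 30p^3

(-5r - 8 - 2q - 2p)(-7r - 4q - 5p)(-9 + 3p + 3r)
= (35r^2 + 20qr + 25pr + 56r + 32q + 40p + 14qr + 8q^2 + 10pq + 14pr + 8pq + 10p^2)(-9 + 3p + 3r)    [distributive law]
= (35r^2 + 34qr + 39pr + 56r + 32q + 40p + 8q^2 + 18pq + 10p^2)(-9 + 3p + 3r)    [combine like terms]
= -315r^2 + 105pr^2 + 105r^3 - 306qr + 102pqr + 102qr^2 - 351pr + 117p^2r + 117pr^2 - 504r + 168pr + 168r^2 - 288q + 96pq + 96qr - 360p + 120p^2 + 120pr - 72q^2 + 24pq^2 + 24q^2r - 162pq + 54p^2q + 54pqr - 90p^2 + 30p^3 + 30p^2r    [distributive law]
= -147r^2 + 222pr^2 + 105r^3 - 210qr + 156pqr + 102qr^2 - 63pr + 147p^2r - 504r - 288q - 66pq - 360p + 30p^2 - 72q^2 + 24pq^2 + 24q^2r + 54p^2q + 30p^3    [combine like terms]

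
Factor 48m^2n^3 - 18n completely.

6n(8m^2n^2 - 3)

48m^2n^3 - 18n
= 6(8m^2n^3 - 3n)    [factor out 6]
= 6n(8m^2n^2 - 3)    [factor out n]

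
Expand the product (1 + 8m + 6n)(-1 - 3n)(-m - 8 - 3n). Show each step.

65m + 8 + 75n + 225mn + 171n² + 8m² + 24m²n + 90mn² + 54n³

(1 + 8m + 6n)(-1 - 3n)(-m - 8 - 3n)
= (-1 - 3n - 8m - 24mn - 6n - 18n²)(-m - 8 - 3n)    [distributive law]
= (-1 - 9n - 8m - 24mn - 18n²)(-m - 8 - 3n)    [combine like terms]
= m + 8 + 3n + 9mn + 72n + 27n² + 8m² + 64m + 24mn + 24m²n + 192mn + 72mn² + 18mn² + 144n² + 54n³    [distributive law]
= 65m + 8 + 75n + 225mn + 171n² + 8m² + 24m²n + 90mn² + 54n³    [combine like terms]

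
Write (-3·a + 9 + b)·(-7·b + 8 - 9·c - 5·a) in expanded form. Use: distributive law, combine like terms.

(-3·a + 9 + b)·(-7·b + 8 - 9·c - 5·a)
= 21·a·b - 24·a + 27·a·c + 15·a^2 - 63·b + 72 - 81·c - 45·a - 7·b^2 + 8·b - 9·b·c - 5·a·b    [distributive law]
= 16·a·b - 69·a + 27·a·c + 15·a^2 - 55·b + 72 - 81·c - 7·b^2 - 9·b·c    [combine like terms]

16·a·b - 69·a + 27·a·c + 15·a^2 - 55·b + 72 - 81·c - 7·b^2 - 9·b·c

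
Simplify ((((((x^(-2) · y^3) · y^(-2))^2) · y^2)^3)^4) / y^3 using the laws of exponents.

((((((x^(-2) · y^3) · y^(-2))^2) · y^2)^3)^4) / y^3
= (((((x^(-2) · y^3) · y^(-2))^2) · y^2)^12) / y^3    [power of a power]
= (((((x^(-2) · y^3) · y^(-2))^2)^12) · ((y^2)^12)) / y^3    [power of a product]
= ((((x^(-2) · y^3) · y^(-2))^24) · ((y^2)^12)) / y^3    [power of a power]
= ((((x^(-2) · y^3)^24) · ((y^(-2))^24)) · ((y^2)^12)) / y^3    [power of a product]
= (((((x^(-2))^24) · ((y^3)^24)) · ((y^(-2))^24)) · ((y^2)^12)) / y^3    [power of a product]
= (((x^(-48) · ((y^3)^24)) · ((y^(-2))^24)) · ((y^2)^12)) / y^3    [power of a power]
= (((x^(-48) · y^72) · ((y^(-2))^24)) · ((y^2)^12)) / y^3    [power of a power]
= (((x^(-48) · y^72) · y^(-48)) · ((y^2)^12)) / y^3    [power of a power]
= (((x^(-48) · y^72) · y^(-48)) · y^24) / y^3    [power of a power]
= x^(-48)y^45    [quotient of powers; product of powers]

x^(-48)y^45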